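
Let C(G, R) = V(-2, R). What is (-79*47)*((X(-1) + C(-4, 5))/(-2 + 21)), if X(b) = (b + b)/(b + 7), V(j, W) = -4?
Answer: 48269/57 ≈ 846.82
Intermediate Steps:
C(G, R) = -4
X(b) = 2*b/(7 + b) (X(b) = (2*b)/(7 + b) = 2*b/(7 + b))
(-79*47)*((X(-1) + C(-4, 5))/(-2 + 21)) = (-79*47)*((2*(-1)/(7 - 1) - 4)/(-2 + 21)) = -3713*(2*(-1)/6 - 4)/19 = -3713*(2*(-1)*(1/6) - 4)/19 = -3713*(-1/3 - 4)/19 = -(-48269)/(3*19) = -3713*(-13/57) = 48269/57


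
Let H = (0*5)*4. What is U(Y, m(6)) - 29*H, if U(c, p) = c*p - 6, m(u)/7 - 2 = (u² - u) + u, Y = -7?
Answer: -1868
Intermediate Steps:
m(u) = 14 + 7*u² (m(u) = 14 + 7*((u² - u) + u) = 14 + 7*u²)
U(c, p) = -6 + c*p
H = 0 (H = 0*4 = 0)
U(Y, m(6)) - 29*H = (-6 - 7*(14 + 7*6²)) - 29*0 = (-6 - 7*(14 + 7*36)) + 0 = (-6 - 7*(14 + 252)) + 0 = (-6 - 7*266) + 0 = (-6 - 1862) + 0 = -1868 + 0 = -1868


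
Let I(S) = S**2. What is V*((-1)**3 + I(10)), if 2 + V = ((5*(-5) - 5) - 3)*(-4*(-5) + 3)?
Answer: -75339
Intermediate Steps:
V = -761 (V = -2 + ((5*(-5) - 5) - 3)*(-4*(-5) + 3) = -2 + ((-25 - 5) - 3)*(20 + 3) = -2 + (-30 - 3)*23 = -2 - 33*23 = -2 - 759 = -761)
V*((-1)**3 + I(10)) = -761*((-1)**3 + 10**2) = -761*(-1 + 100) = -761*99 = -75339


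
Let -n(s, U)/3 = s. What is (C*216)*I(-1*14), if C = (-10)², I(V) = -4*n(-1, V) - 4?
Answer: -345600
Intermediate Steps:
n(s, U) = -3*s
I(V) = -16 (I(V) = -(-12)*(-1) - 4 = -4*3 - 4 = -12 - 4 = -16)
C = 100
(C*216)*I(-1*14) = (100*216)*(-16) = 21600*(-16) = -345600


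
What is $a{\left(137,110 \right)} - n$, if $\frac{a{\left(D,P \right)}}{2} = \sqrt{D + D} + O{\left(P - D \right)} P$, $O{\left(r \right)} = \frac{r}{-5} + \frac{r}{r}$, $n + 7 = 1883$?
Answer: $-468 + 2 \sqrt{274} \approx -434.89$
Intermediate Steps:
$n = 1876$ ($n = -7 + 1883 = 1876$)
$O{\left(r \right)} = 1 - \frac{r}{5}$ ($O{\left(r \right)} = r \left(- \frac{1}{5}\right) + 1 = - \frac{r}{5} + 1 = 1 - \frac{r}{5}$)
$a{\left(D,P \right)} = 2 P \left(1 - \frac{P}{5} + \frac{D}{5}\right) + 2 \sqrt{2} \sqrt{D}$ ($a{\left(D,P \right)} = 2 \left(\sqrt{D + D} + \left(1 - \frac{P - D}{5}\right) P\right) = 2 \left(\sqrt{2 D} + \left(1 + \left(- \frac{P}{5} + \frac{D}{5}\right)\right) P\right) = 2 \left(\sqrt{2} \sqrt{D} + \left(1 - \frac{P}{5} + \frac{D}{5}\right) P\right) = 2 \left(\sqrt{2} \sqrt{D} + P \left(1 - \frac{P}{5} + \frac{D}{5}\right)\right) = 2 \left(P \left(1 - \frac{P}{5} + \frac{D}{5}\right) + \sqrt{2} \sqrt{D}\right) = 2 P \left(1 - \frac{P}{5} + \frac{D}{5}\right) + 2 \sqrt{2} \sqrt{D}$)
$a{\left(137,110 \right)} - n = \left(2 \sqrt{2} \sqrt{137} + \frac{2}{5} \cdot 110 \left(5 + 137 - 110\right)\right) - 1876 = \left(2 \sqrt{274} + \frac{2}{5} \cdot 110 \left(5 + 137 - 110\right)\right) - 1876 = \left(2 \sqrt{274} + \frac{2}{5} \cdot 110 \cdot 32\right) - 1876 = \left(2 \sqrt{274} + 1408\right) - 1876 = \left(1408 + 2 \sqrt{274}\right) - 1876 = -468 + 2 \sqrt{274}$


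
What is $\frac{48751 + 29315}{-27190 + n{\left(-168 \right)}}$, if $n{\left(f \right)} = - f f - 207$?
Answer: $- \frac{78066}{55621} \approx -1.4035$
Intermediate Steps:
$n{\left(f \right)} = -207 - f^{2}$ ($n{\left(f \right)} = - f^{2} - 207 = -207 - f^{2}$)
$\frac{48751 + 29315}{-27190 + n{\left(-168 \right)}} = \frac{48751 + 29315}{-27190 - 28431} = \frac{78066}{-27190 - 28431} = \frac{78066}{-55621} = 78066 \left(- \frac{1}{55621}\right) = - \frac{78066}{55621}$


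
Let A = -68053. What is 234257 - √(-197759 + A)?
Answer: 234257 - 2*I*√66453 ≈ 2.3426e+5 - 515.57*I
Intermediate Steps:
234257 - √(-197759 + A) = 234257 - √(-197759 - 68053) = 234257 - √(-265812) = 234257 - 2*I*√66453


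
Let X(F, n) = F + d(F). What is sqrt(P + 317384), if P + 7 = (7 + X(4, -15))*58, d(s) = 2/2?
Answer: sqrt(318073) ≈ 563.98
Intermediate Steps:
d(s) = 1 (d(s) = 2*(1/2) = 1)
X(F, n) = 1 + F (X(F, n) = F + 1 = 1 + F)
P = 689 (P = -7 + (7 + (1 + 4))*58 = -7 + (7 + 5)*58 = -7 + 12*58 = -7 + 696 = 689)
sqrt(P + 317384) = sqrt(689 + 317384) = sqrt(318073)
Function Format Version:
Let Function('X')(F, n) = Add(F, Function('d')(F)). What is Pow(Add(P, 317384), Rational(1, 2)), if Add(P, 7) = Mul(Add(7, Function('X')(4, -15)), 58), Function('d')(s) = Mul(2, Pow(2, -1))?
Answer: Pow(318073, Rational(1, 2)) ≈ 563.98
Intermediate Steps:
Function('d')(s) = 1 (Function('d')(s) = Mul(2, Rational(1, 2)) = 1)
Function('X')(F, n) = Add(1, F) (Function('X')(F, n) = Add(F, 1) = Add(1, F))
P = 689 (P = Add(-7, Mul(Add(7, Add(1, 4)), 58)) = Add(-7, Mul(Add(7, 5), 58)) = Add(-7, Mul(12, 58)) = Add(-7, 696) = 689)
Pow(Add(P, 317384), Rational(1, 2)) = Pow(Add(689, 317384), Rational(1, 2)) = Pow(318073, Rational(1, 2))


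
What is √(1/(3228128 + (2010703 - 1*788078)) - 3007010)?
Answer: I*√59566469308914282337/4450753 ≈ 1734.1*I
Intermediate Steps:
√(1/(3228128 + (2010703 - 1*788078)) - 3007010) = √(1/(3228128 + (2010703 - 788078)) - 3007010) = √(1/(3228128 + 1222625) - 3007010) = √(1/4450753 - 3007010) = √(-13383458778529/4450753) = I*√59566469308914282337/4450753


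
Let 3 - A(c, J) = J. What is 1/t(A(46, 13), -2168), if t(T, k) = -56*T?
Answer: 1/560 ≈ 0.0017857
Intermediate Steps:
A(c, J) = 3 - J
1/t(A(46, 13), -2168) = 1/(-56*(3 - 1*13)) = 1/(-56*(3 - 13)) = 1/(-56*(-10)) = 1/560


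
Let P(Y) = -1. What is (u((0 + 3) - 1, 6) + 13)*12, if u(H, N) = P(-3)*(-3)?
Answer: 192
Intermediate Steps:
u(H, N) = 3 (u(H, N) = -1*(-3) = 3)
(u((0 + 3) - 1, 6) + 13)*12 = (3 + 13)*12 = 16*12 = 192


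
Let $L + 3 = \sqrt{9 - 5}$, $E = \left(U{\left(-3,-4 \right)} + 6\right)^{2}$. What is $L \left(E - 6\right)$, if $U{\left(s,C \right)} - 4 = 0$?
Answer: $-94$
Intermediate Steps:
$U{\left(s,C \right)} = 4$ ($U{\left(s,C \right)} = 4 + 0 = 4$)
$E = 100$ ($E = \left(4 + 6\right)^{2} = 10^{2} = 100$)
$L = -1$ ($L = -3 + \sqrt{9 - 5} = -3 + \sqrt{4} = -3 + 2 = -1$)
$L \left(E - 6\right) = - (100 - 6) = \left(-1\right) 94 = -94$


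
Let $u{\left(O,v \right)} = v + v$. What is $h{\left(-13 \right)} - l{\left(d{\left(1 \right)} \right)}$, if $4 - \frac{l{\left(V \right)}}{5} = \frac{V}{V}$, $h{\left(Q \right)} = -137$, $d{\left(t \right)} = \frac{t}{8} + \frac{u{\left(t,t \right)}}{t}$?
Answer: $-152$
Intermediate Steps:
$u{\left(O,v \right)} = 2 v$
$d{\left(t \right)} = 2 + \frac{t}{8}$ ($d{\left(t \right)} = \frac{t}{8} + \frac{2 t}{t} = t \frac{1}{8} + 2 = \frac{t}{8} + 2 = 2 + \frac{t}{8}$)
$l{\left(V \right)} = 15$ ($l{\left(V \right)} = 20 - 5 \frac{V}{V} = 20 - 5 = 15$)
$h{\left(-13 \right)} - l{\left(d{\left(1 \right)} \right)} = -137 - 15 = -152$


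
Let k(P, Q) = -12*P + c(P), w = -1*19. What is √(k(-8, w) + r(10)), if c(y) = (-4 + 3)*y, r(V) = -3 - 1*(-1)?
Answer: √102 ≈ 10.100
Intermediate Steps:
r(V) = -2 (r(V) = -3 + 1 = -2)
c(y) = -y
w = -19
k(P, Q) = -13*P (k(P, Q) = -12*P - P = -13*P)
√(k(-8, w) + r(10)) = √(-13*(-8) - 2) = √(104 - 2) = √102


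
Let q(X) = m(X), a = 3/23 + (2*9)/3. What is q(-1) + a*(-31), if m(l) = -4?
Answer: -4463/23 ≈ -194.04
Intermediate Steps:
a = 141/23 (a = 3*(1/23) + 18*(1/3) = 3/23 + 6 = 141/23 ≈ 6.1304)
q(X) = -4
q(-1) + a*(-31) = -4 + (141/23)*(-31) = -4 - 4371/23 = -4463/23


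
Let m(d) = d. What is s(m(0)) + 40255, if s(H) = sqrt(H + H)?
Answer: 40255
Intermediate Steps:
s(H) = sqrt(2)*sqrt(H) (s(H) = sqrt(2*H) = sqrt(2)*sqrt(H))
s(m(0)) + 40255 = sqrt(2)*sqrt(0) + 40255 = sqrt(2)*0 + 40255 = 0 + 40255 = 40255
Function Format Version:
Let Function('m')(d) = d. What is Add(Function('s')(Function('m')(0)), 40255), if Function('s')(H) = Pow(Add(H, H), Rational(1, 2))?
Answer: 40255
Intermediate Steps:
Function('s')(H) = Mul(Pow(2, Rational(1, 2)), Pow(H, Rational(1, 2))) (Function('s')(H) = Pow(Mul(2, H), Rational(1, 2)) = Mul(Pow(2, Rational(1, 2)), Pow(H, Rational(1, 2))))
Add(Function('s')(Function('m')(0)), 40255) = Add(Mul(Pow(2, Rational(1, 2)), Pow(0, Rational(1, 2))), 40255) = Add(Mul(Pow(2, Rational(1, 2)), 0), 40255) = Add(0, 40255) = 40255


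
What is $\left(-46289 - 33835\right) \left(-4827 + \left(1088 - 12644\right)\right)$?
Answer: $1312671492$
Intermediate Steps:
$\left(-46289 - 33835\right) \left(-4827 + \left(1088 - 12644\right)\right) = - 80124 \left(-4827 + \left(1088 - 12644\right)\right) = - 80124 \left(-4827 - 11556\right) = \left(-80124\right) \left(-16383\right) = 1312671492$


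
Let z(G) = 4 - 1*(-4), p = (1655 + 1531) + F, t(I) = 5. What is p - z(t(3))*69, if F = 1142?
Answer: 3776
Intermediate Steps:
p = 4328 (p = (1655 + 1531) + 1142 = 3186 + 1142 = 4328)
z(G) = 8 (z(G) = 4 + 4 = 8)
p - z(t(3))*69 = 4328 - 8*69 = 4328 - 1*552 = 4328 - 552 = 3776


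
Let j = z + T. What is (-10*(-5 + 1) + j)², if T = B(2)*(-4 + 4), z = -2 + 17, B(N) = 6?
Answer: 3025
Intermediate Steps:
z = 15
T = 0 (T = 6*(-4 + 4) = 6*0 = 0)
j = 15 (j = 15 + 0 = 15)
(-10*(-5 + 1) + j)² = (-10*(-5 + 1) + 15)² = (-10*(-4) + 15)² = (-2*(-20) + 15)² = (40 + 15)² = 55² = 3025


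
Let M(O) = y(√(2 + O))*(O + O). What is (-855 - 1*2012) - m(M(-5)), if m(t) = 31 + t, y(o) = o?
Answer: -2898 + 10*I*√3 ≈ -2898.0 + 17.32*I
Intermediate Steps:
M(O) = 2*O*√(2 + O) (M(O) = √(2 + O)*(O + O) = √(2 + O)*(2*O) = 2*O*√(2 + O))
(-855 - 1*2012) - m(M(-5)) = (-855 - 1*2012) - (31 + 2*(-5)*√(2 - 5)) = (-855 - 2012) - (31 + 2*(-5)*√(-3)) = -2867 - (31 + 2*(-5)*(I*√3)) = -2867 - (31 - 10*I*√3) = -2867 + (-31 + 10*I*√3) = -2898 + 10*I*√3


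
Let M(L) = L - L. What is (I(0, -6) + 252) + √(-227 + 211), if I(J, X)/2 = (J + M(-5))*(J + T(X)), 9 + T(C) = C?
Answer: 252 + 4*I ≈ 252.0 + 4.0*I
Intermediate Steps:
M(L) = 0
T(C) = -9 + C
I(J, X) = 2*J*(-9 + J + X) (I(J, X) = 2*((J + 0)*(J + (-9 + X))) = 2*(J*(-9 + J + X)) = 2*J*(-9 + J + X))
(I(0, -6) + 252) + √(-227 + 211) = (2*0*(-9 + 0 - 6) + 252) + √(-227 + 211) = (2*0*(-15) + 252) + √(-16) = (0 + 252) + 4*I = 252 + 4*I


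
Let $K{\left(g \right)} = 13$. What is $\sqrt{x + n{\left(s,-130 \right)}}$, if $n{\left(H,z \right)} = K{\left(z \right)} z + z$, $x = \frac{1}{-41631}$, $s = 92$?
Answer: $\frac{i \sqrt{3154315134651}}{41631} \approx 42.661 i$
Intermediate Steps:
$x = - \frac{1}{41631} \approx -2.4021 \cdot 10^{-5}$
$n{\left(H,z \right)} = 14 z$ ($n{\left(H,z \right)} = 13 z + z = 14 z$)
$\sqrt{x + n{\left(s,-130 \right)}} = \sqrt{- \frac{1}{41631} + 14 \left(-130\right)} = \sqrt{- \frac{1}{41631} - 1820} = \sqrt{- \frac{75768421}{41631}} = \frac{i \sqrt{3154315134651}}{41631}$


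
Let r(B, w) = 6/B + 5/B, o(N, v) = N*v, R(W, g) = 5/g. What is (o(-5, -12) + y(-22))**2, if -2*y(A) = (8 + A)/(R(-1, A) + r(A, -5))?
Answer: 162409/64 ≈ 2537.6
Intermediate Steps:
r(B, w) = 11/B
y(A) = -A*(8 + A)/32 (y(A) = -(8 + A)/(2*(5/A + 11/A)) = -(8 + A)/(2*(16/A)) = -(8 + A)*A/16/2 = -A*(8 + A)/32)
(o(-5, -12) + y(-22))**2 = (-5*(-12) - 1/32*(-22)*(8 - 22))**2 = (60 - 1/32*(-22)*(-14))**2 = (60 - 77/8)**2 = (403/8)**2 = 162409/64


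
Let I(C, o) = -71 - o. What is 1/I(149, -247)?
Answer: 1/176 ≈ 0.0056818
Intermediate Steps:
1/I(149, -247) = 1/(-71 - 1*(-247)) = 1/(-71 + 247) = 1/176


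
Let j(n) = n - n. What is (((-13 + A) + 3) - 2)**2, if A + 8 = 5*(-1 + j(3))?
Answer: 625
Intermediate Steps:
j(n) = 0
A = -13 (A = -8 + 5*(-1 + 0) = -8 + 5*(-1) = -8 - 5 = -13)
(((-13 + A) + 3) - 2)**2 = (((-13 - 13) + 3) - 2)**2 = ((-26 + 3) - 2)**2 = (-23 - 2)**2 = (-25)**2 = 625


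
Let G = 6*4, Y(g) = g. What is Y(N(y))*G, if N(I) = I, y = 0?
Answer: 0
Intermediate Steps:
G = 24
Y(N(y))*G = 0*24 = 0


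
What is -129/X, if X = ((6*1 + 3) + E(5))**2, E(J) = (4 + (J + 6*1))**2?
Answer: -43/18252 ≈ -0.0023559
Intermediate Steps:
E(J) = (10 + J)**2 (E(J) = (4 + (J + 6))**2 = (4 + (6 + J))**2 = (10 + J)**2)
X = 54756 (X = ((6*1 + 3) + (10 + 5)**2)**2 = ((6 + 3) + 15**2)**2 = (9 + 225)**2 = 234**2 = 54756)
-129/X = -129/54756 = -129*1/54756 = -43/18252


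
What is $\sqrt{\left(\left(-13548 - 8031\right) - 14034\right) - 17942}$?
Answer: $i \sqrt{53555} \approx 231.42 i$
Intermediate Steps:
$\sqrt{\left(\left(-13548 - 8031\right) - 14034\right) - 17942} = \sqrt{\left(-21579 - 14034\right) - 17942} = \sqrt{-35613 - 17942} = \sqrt{-53555} = i \sqrt{53555}$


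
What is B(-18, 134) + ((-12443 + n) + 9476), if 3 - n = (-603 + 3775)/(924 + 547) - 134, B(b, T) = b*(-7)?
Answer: -3980756/1471 ≈ -2706.2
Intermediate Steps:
B(b, T) = -7*b
n = 198355/1471 (n = 3 - ((-603 + 3775)/(924 + 547) - 134) = 3 - (3172/1471 - 134) = 3 - 1*(-193942/1471) = 3 + 193942/1471 = 198355/1471 ≈ 134.84)
B(-18, 134) + ((-12443 + n) + 9476) = -7*(-18) + ((-12443 + 198355/1471) + 9476) = 126 + (-18105298/1471 + 9476) = 126 - 4166102/1471 = -3980756/1471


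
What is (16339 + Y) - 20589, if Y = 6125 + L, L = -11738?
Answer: -9863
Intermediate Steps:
Y = -5613 (Y = 6125 - 11738 = -5613)
(16339 + Y) - 20589 = (16339 - 5613) - 20589 = 10726 - 20589 = -9863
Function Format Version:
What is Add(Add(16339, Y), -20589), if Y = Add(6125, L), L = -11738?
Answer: -9863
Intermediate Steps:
Y = -5613 (Y = Add(6125, -11738) = -5613)
Add(Add(16339, Y), -20589) = Add(Add(16339, -5613), -20589) = Add(10726, -20589) = -9863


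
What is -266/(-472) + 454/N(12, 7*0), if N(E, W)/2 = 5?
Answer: 54237/1180 ≈ 45.964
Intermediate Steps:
N(E, W) = 10 (N(E, W) = 2*5 = 10)
-266/(-472) + 454/N(12, 7*0) = -266/(-472) + 454/10 = -266*(-1/472) + 454*(⅒) = 133/236 + 227/5 = 54237/1180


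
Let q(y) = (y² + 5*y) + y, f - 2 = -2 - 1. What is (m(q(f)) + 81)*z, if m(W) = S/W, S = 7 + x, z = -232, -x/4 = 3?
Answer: -19024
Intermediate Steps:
x = -12 (x = -4*3 = -12)
f = -1 (f = 2 + (-2 - 1) = 2 - 3 = -1)
S = -5 (S = 7 - 12 = -5)
q(y) = y² + 6*y
m(W) = -5/W
(m(q(f)) + 81)*z = (-5*(-1/(6 - 1)) + 81)*(-232) = (-5/((-1*5)) + 81)*(-232) = (-5/(-5) + 81)*(-232) = (-5*(-⅕) + 81)*(-232) = (1 + 81)*(-232) = 82*(-232) = -19024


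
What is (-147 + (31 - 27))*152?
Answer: -21736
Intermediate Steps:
(-147 + (31 - 27))*152 = (-147 + 4)*152 = -143*152 = -21736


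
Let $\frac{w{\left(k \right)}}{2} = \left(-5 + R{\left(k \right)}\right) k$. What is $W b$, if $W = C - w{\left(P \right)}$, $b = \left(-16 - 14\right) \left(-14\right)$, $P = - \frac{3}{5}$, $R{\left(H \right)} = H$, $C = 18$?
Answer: $\frac{23688}{5} \approx 4737.6$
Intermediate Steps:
$P = - \frac{3}{5}$ ($P = \left(-3\right) \frac{1}{5} = - \frac{3}{5} \approx -0.6$)
$b = 420$ ($b = \left(-30\right) \left(-14\right) = 420$)
$w{\left(k \right)} = 2 k \left(-5 + k\right)$ ($w{\left(k \right)} = 2 \left(-5 + k\right) k = 2 k \left(-5 + k\right)$)
$W = \frac{282}{25}$ ($W = 18 - 2 \left(- \frac{3}{5}\right) \left(-5 - \frac{3}{5}\right) = 18 - 2 \left(- \frac{3}{5}\right) \left(- \frac{28}{5}\right) = 18 - \frac{168}{25} = \frac{282}{25} \approx 11.28$)
$W b = \frac{282}{25} \cdot 420 = \frac{23688}{5}$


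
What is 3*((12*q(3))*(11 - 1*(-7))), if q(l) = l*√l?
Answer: 1944*√3 ≈ 3367.1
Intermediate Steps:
q(l) = l^(3/2)
3*((12*q(3))*(11 - 1*(-7))) = 3*((12*3^(3/2))*(11 - 1*(-7))) = 3*((12*(3*√3))*(11 + 7)) = 3*((36*√3)*18) = 3*(648*√3) = 1944*√3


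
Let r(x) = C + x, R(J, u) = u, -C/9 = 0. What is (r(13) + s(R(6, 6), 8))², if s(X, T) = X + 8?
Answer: 729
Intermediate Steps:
C = 0 (C = -9*0 = 0)
s(X, T) = 8 + X
r(x) = x (r(x) = 0 + x = x)
(r(13) + s(R(6, 6), 8))² = (13 + (8 + 6))² = (13 + 14)² = 27² = 729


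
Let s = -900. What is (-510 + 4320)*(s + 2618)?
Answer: 6545580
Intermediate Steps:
(-510 + 4320)*(s + 2618) = (-510 + 4320)*(-900 + 2618) = 3810*1718 = 6545580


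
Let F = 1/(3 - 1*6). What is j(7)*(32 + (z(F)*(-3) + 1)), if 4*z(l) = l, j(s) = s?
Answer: 931/4 ≈ 232.75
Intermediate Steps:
F = -⅓ (F = 1/(3 - 6) = 1/(-3) = -⅓ ≈ -0.33333)
z(l) = l/4
j(7)*(32 + (z(F)*(-3) + 1)) = 7*(32 + (((¼)*(-⅓))*(-3) + 1)) = 7*(32 + (-1/12*(-3) + 1)) = 7*(32 + (¼ + 1)) = 7*(32 + 5/4) = 7*(133/4) = 931/4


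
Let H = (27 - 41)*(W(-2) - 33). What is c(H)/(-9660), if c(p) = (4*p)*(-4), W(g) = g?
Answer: 56/69 ≈ 0.81159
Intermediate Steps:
H = 490 (H = (27 - 41)*(-2 - 33) = -14*(-35) = 490)
c(p) = -16*p
c(H)/(-9660) = -16*490/(-9660) = -7840*(-1/9660) = 56/69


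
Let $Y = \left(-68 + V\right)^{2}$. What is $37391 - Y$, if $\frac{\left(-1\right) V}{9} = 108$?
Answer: $-1044209$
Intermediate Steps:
$V = -972$ ($V = \left(-9\right) 108 = -972$)
$Y = 1081600$ ($Y = \left(-68 - 972\right)^{2} = \left(-1040\right)^{2} = 1081600$)
$37391 - Y = 37391 - 1081600 = -1044209$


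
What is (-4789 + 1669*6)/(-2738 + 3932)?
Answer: 5225/1194 ≈ 4.3760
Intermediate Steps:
(-4789 + 1669*6)/(-2738 + 3932) = (-4789 + 10014)/1194 = 5225*(1/1194) = 5225/1194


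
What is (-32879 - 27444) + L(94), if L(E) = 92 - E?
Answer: -60325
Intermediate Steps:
(-32879 - 27444) + L(94) = (-32879 - 27444) + (92 - 1*94) = -60323 + (92 - 94) = -60323 - 2 = -60325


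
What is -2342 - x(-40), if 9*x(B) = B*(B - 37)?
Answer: -24158/9 ≈ -2684.2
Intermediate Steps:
x(B) = B*(-37 + B)/9 (x(B) = (B*(B - 37))/9 = (B*(-37 + B))/9 = B*(-37 + B)/9)
-2342 - x(-40) = -2342 - (-40)*(-37 - 40)/9 = -2342 - (-40)*(-77)/9 = -2342 - 1*3080/9 = -2342 - 3080/9 = -24158/9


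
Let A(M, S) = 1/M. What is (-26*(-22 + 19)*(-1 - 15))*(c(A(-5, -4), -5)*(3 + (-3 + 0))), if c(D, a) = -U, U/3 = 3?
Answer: 0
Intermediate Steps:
U = 9 (U = 3*3 = 9)
c(D, a) = -9 (c(D, a) = -1*9 = -9)
(-26*(-22 + 19)*(-1 - 15))*(c(A(-5, -4), -5)*(3 + (-3 + 0))) = (-26*(-22 + 19)*(-1 - 15))*(-9*(3 + (-3 + 0))) = (-(-78)*(-16))*(-9*(3 - 3)) = (-26*48)*(-9*0) = -1248*0 = 0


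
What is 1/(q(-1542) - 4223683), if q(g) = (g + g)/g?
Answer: -1/4223681 ≈ -2.3676e-7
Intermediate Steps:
q(g) = 2 (q(g) = (2*g)/g = 2)
1/(q(-1542) - 4223683) = 1/(2 - 4223683) = 1/(-4223681) = -1/4223681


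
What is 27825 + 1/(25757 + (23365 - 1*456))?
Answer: 1354131451/48666 ≈ 27825.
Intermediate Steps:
27825 + 1/(25757 + (23365 - 1*456)) = 27825 + 1/(25757 + (23365 - 456)) = 27825 + 1/(25757 + 22909) = 27825 + 1/48666 = 1354131451/48666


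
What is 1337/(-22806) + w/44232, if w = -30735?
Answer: -18097157/24017976 ≈ -0.75348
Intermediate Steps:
1337/(-22806) + w/44232 = 1337/(-22806) - 30735/44232 = 1337*(-1/22806) - 30735*1/44232 = -191/3258 - 10245/14744 = -18097157/24017976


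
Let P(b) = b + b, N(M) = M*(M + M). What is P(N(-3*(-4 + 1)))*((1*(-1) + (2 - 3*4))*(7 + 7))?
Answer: -49896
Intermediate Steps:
N(M) = 2*M**2 (N(M) = M*(2*M) = 2*M**2)
P(b) = 2*b
P(N(-3*(-4 + 1)))*((1*(-1) + (2 - 3*4))*(7 + 7)) = (2*(2*(-3*(-4 + 1))**2))*((1*(-1) + (2 - 3*4))*(7 + 7)) = (2*(2*(-3*(-3))**2))*((-1 + (2 - 12))*14) = (2*(2*9**2))*((-1 - 10)*14) = (2*(2*81))*(-11*14) = (2*162)*(-154) = 324*(-154) = -49896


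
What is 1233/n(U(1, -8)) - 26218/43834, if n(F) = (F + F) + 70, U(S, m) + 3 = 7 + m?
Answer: 845513/43834 ≈ 19.289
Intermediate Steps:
U(S, m) = 4 + m (U(S, m) = -3 + (7 + m) = 4 + m)
n(F) = 70 + 2*F (n(F) = 2*F + 70 = 70 + 2*F)
1233/n(U(1, -8)) - 26218/43834 = 1233/(70 + 2*(4 - 8)) - 26218/43834 = 1233/(70 + 2*(-4)) - 26218*1/43834 = 1233/(70 - 8) - 13109/21917 = 1233/62 - 13109/21917 = 845513/43834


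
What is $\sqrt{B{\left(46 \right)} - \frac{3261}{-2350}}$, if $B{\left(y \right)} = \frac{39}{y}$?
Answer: $\frac{\sqrt{65307534}}{5405} \approx 1.4952$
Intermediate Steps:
$\sqrt{B{\left(46 \right)} - \frac{3261}{-2350}} = \sqrt{\frac{39}{46} - \frac{3261}{-2350}} = \sqrt{39 \cdot \frac{1}{46} - - \frac{3261}{2350}} = \sqrt{\frac{39}{46} + \frac{3261}{2350}} = \sqrt{\frac{60414}{27025}} = \frac{\sqrt{65307534}}{5405}$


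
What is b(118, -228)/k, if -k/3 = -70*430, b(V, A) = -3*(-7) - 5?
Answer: 4/22575 ≈ 0.00017719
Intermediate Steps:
b(V, A) = 16 (b(V, A) = 21 - 5 = 16)
k = 90300 (k = -(-210)*430 = -3*(-30100) = 90300)
b(118, -228)/k = 16/90300 = 16*(1/90300) = 4/22575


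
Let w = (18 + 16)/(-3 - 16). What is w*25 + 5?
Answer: -755/19 ≈ -39.737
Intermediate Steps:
w = -34/19 (w = 34/(-19) = 34*(-1/19) = -34/19 ≈ -1.7895)
w*25 + 5 = -34/19*25 + 5 = -850/19 + 5 = -755/19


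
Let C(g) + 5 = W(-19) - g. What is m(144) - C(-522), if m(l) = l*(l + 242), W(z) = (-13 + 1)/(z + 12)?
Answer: 385457/7 ≈ 55065.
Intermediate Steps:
W(z) = -12/(12 + z)
m(l) = l*(242 + l)
C(g) = -23/7 - g (C(g) = -5 + (-12/(12 - 19) - g) = -5 + (-12/(-7) - g) = -5 + (-12*(-1/7) - g) = -5 + (12/7 - g) = -23/7 - g)
m(144) - C(-522) = 144*(242 + 144) - (-23/7 - 1*(-522)) = 144*386 - (-23/7 + 522) = 55584 - 1*3631/7 = 55584 - 3631/7 = 385457/7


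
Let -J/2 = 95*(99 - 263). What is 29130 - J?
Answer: -2030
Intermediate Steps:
J = 31160 (J = -190*(99 - 263) = -190*(-164) = -2*(-15580) = 31160)
29130 - J = 29130 - 1*31160 = 29130 - 31160 = -2030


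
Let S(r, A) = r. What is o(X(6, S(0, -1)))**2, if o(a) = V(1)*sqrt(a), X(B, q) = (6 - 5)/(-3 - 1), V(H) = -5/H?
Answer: -25/4 ≈ -6.2500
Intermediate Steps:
X(B, q) = -1/4 (X(B, q) = 1/(-4) = 1*(-1/4) = -1/4)
o(a) = -5*sqrt(a) (o(a) = (-5/1)*sqrt(a) = (-5*1)*sqrt(a) = -5*sqrt(a))
o(X(6, S(0, -1)))**2 = (-5*I/2)**2 = -25/4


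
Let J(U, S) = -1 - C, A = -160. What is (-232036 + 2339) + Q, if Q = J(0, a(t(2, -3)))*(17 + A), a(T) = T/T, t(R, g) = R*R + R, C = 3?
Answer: -229125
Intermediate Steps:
t(R, g) = R + R**2 (t(R, g) = R**2 + R = R + R**2)
a(T) = 1
J(U, S) = -4 (J(U, S) = -1 - 1*3 = -1 - 3 = -4)
Q = 572 (Q = -4*(17 - 160) = -4*(-143) = 572)
(-232036 + 2339) + Q = (-232036 + 2339) + 572 = -229697 + 572 = -229125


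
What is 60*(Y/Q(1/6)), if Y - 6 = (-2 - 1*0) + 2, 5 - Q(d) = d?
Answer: 2160/29 ≈ 74.483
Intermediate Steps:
Q(d) = 5 - d
Y = 6 (Y = 6 + ((-2 - 1*0) + 2) = 6 + ((-2 + 0) + 2) = 6 + (-2 + 2) = 6 + 0 = 6)
60*(Y/Q(1/6)) = 60*(6/(5 - 1/6)) = 60*(6/(5 - 1*⅙)) = 60*(6/(5 - ⅙)) = 60*(6/(29/6)) = 60*(6*(6/29)) = 60*(36/29) = 2160/29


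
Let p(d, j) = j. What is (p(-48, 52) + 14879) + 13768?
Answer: 28699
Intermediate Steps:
(p(-48, 52) + 14879) + 13768 = (52 + 14879) + 13768 = 14931 + 13768 = 28699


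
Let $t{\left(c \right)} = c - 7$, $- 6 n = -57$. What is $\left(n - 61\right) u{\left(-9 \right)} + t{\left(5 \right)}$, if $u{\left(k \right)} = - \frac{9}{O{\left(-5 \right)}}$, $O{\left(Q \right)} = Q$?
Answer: $- \frac{947}{10} \approx -94.7$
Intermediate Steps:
$n = \frac{19}{2}$ ($n = \left(- \frac{1}{6}\right) \left(-57\right) = \frac{19}{2} \approx 9.5$)
$u{\left(k \right)} = \frac{9}{5}$ ($u{\left(k \right)} = - \frac{9}{-5} = \left(-9\right) \left(- \frac{1}{5}\right) = \frac{9}{5}$)
$t{\left(c \right)} = -7 + c$ ($t{\left(c \right)} = c - 7 = -7 + c$)
$\left(n - 61\right) u{\left(-9 \right)} + t{\left(5 \right)} = \left(\frac{19}{2} - 61\right) \frac{9}{5} + \left(-7 + 5\right) = \left(\frac{19}{2} - 61\right) \frac{9}{5} - 2 = \left(- \frac{103}{2}\right) \frac{9}{5} - 2 = - \frac{927}{10} - 2 = - \frac{947}{10}$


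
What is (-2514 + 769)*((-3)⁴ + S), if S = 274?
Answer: -619475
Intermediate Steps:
(-2514 + 769)*((-3)⁴ + S) = (-2514 + 769)*((-3)⁴ + 274) = -1745*(81 + 274) = -1745*355 = -619475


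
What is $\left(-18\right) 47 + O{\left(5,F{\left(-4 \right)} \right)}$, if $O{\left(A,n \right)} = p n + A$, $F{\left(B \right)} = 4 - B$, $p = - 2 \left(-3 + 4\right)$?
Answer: $-857$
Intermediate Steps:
$p = -2$ ($p = \left(-2\right) 1 = -2$)
$O{\left(A,n \right)} = A - 2 n$ ($O{\left(A,n \right)} = - 2 n + A = A - 2 n$)
$\left(-18\right) 47 + O{\left(5,F{\left(-4 \right)} \right)} = \left(-18\right) 47 + \left(5 - 2 \left(4 - -4\right)\right) = -846 + \left(5 - 2 \left(4 + 4\right)\right) = -846 + \left(5 - 16\right) = -846 - 11 = -857$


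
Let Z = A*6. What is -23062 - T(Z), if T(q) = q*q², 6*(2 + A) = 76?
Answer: -285206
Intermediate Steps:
A = 32/3 (A = -2 + (⅙)*76 = -2 + 38/3 = 32/3 ≈ 10.667)
Z = 64 (Z = (32/3)*6 = 64)
T(q) = q³
-23062 - T(Z) = -23062 - 1*64³ = -23062 - 1*262144 = -23062 - 262144 = -285206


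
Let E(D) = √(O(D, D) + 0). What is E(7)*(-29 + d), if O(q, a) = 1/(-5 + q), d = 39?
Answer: 5*√2 ≈ 7.0711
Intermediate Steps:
E(D) = √(1/(-5 + D)) (E(D) = √(1/(-5 + D) + 0) = √(1/(-5 + D)))
E(7)*(-29 + d) = √(1/(-5 + 7))*(-29 + 39) = √(1/2)*10 = √(½)*10 = (√2/2)*10 = 5*√2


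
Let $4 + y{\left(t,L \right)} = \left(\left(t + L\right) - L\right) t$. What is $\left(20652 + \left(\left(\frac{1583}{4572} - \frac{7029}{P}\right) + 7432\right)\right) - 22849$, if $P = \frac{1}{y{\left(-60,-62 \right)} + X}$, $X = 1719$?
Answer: $- \frac{170782029217}{4572} \approx -3.7354 \cdot 10^{7}$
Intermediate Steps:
$y{\left(t,L \right)} = -4 + t^{2}$ ($y{\left(t,L \right)} = -4 + \left(\left(t + L\right) - L\right) t = -4 + \left(\left(L + t\right) - L\right) t = -4 + t t = -4 + t^{2}$)
$P = \frac{1}{5315}$ ($P = \frac{1}{\left(-4 + \left(-60\right)^{2}\right) + 1719} = \frac{1}{\left(-4 + 3600\right) + 1719} = \frac{1}{3596 + 1719} = \frac{1}{5315} \approx 0.00018815$)
$\left(20652 + \left(\left(\frac{1583}{4572} - \frac{7029}{P}\right) + 7432\right)\right) - 22849 = \left(20652 + \left(\left(\frac{1583}{4572} - 7029 \frac{1}{\frac{1}{5315}}\right) + 7432\right)\right) - 22849 = \left(20652 + \left(\left(1583 \cdot \frac{1}{4572} - 37359135\right) + 7432\right)\right) - 22849 = \left(20652 + \left(\left(\frac{1583}{4572} - 37359135\right) + 7432\right)\right) - 22849 = \left(20652 + \left(- \frac{170805963637}{4572} + 7432\right)\right) - 22849 = \left(20652 - \frac{170771984533}{4572}\right) - 22849 = - \frac{170677563589}{4572} - 22849 = - \frac{170782029217}{4572}$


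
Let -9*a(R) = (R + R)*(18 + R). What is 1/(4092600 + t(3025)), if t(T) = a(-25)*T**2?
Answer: -9/3165885350 ≈ -2.8428e-9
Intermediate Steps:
a(R) = -2*R*(18 + R)/9 (a(R) = -(R + R)*(18 + R)/9 = -2*R*(18 + R)/9)
t(T) = -350*T**2/9 (t(T) = (-2/9*(-25)*(18 - 25))*T**2 = (-2/9*(-25)*(-7))*T**2 = -350*T**2/9)
1/(4092600 + t(3025)) = 1/(4092600 - 350/9*3025**2) = 1/(4092600 - 350/9*9150625) = 1/(4092600 - 3202718750/9) = 1/(-3165885350/9) = -9/3165885350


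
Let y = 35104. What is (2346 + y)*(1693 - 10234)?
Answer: -319860450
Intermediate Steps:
(2346 + y)*(1693 - 10234) = (2346 + 35104)*(1693 - 10234) = 37450*(-8541) = -319860450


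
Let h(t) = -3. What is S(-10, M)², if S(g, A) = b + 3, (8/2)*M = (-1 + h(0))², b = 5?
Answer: 64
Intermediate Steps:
M = 4 (M = (-1 - 3)²/4 = (¼)*(-4)² = (¼)*16 = 4)
S(g, A) = 8 (S(g, A) = 5 + 3 = 8)
S(-10, M)² = 8² = 64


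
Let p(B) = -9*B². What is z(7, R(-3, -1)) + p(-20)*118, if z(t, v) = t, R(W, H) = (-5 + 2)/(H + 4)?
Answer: -424793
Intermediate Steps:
R(W, H) = -3/(4 + H)
z(7, R(-3, -1)) + p(-20)*118 = 7 - 9*(-20)²*118 = 7 - 9*400*118 = 7 - 3600*118 = 7 - 424800 = -424793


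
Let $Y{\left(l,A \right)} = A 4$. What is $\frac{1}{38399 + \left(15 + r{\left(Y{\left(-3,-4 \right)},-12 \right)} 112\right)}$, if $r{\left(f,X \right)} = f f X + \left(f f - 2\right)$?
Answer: $- \frac{1}{277202} \approx -3.6075 \cdot 10^{-6}$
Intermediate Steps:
$Y{\left(l,A \right)} = 4 A$
$r{\left(f,X \right)} = -2 + f^{2} + X f^{2}$ ($r{\left(f,X \right)} = f^{2} X + \left(f^{2} - 2\right) = X f^{2} + \left(-2 + f^{2}\right) = -2 + f^{2} + X f^{2}$)
$\frac{1}{38399 + \left(15 + r{\left(Y{\left(-3,-4 \right)},-12 \right)} 112\right)} = \frac{1}{38399 + \left(15 + \left(-2 + \left(4 \left(-4\right)\right)^{2} - 12 \left(4 \left(-4\right)\right)^{2}\right) 112\right)} = \frac{1}{38399 + \left(15 + \left(-2 + \left(-16\right)^{2} - 12 \left(-16\right)^{2}\right) 112\right)} = \frac{1}{38399 + \left(15 + \left(-2 + 256 - 3072\right) 112\right)} = \frac{1}{38399 + \left(15 - 315616\right)} = \frac{1}{38399 - 315601} = \frac{1}{-277202} = - \frac{1}{277202}$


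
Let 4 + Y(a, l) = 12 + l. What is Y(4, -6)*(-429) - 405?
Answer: -1263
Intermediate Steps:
Y(a, l) = 8 + l (Y(a, l) = -4 + (12 + l) = 8 + l)
Y(4, -6)*(-429) - 405 = (8 - 6)*(-429) - 405 = 2*(-429) - 405 = -858 - 405 = -1263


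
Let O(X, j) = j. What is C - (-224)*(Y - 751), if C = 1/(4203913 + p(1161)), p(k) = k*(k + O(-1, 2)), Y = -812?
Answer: -1944576665471/5554156 ≈ -3.5011e+5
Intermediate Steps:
p(k) = k*(2 + k) (p(k) = k*(k + 2) = k*(2 + k))
C = 1/5554156 (C = 1/(4203913 + 1161*(2 + 1161)) = 1/(4203913 + 1161*1163) = 1/(4203913 + 1350243) = 1/5554156 ≈ 1.8005e-7)
C - (-224)*(Y - 751) = 1/5554156 - (-224)*(-812 - 751) = 1/5554156 - (-224)*(-1563) = 1/5554156 - 1*350112 = 1/5554156 - 350112 = -1944576665471/5554156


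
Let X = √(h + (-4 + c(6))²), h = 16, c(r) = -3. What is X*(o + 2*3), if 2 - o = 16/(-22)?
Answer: 96*√65/11 ≈ 70.362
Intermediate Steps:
o = 30/11 (o = 2 - 16/(-22) = 2 - 16*(-1)/22 = 2 - 1*(-8/11) = 2 + 8/11 = 30/11 ≈ 2.7273)
X = √65 (X = √(16 + (-4 - 3)²) = √(16 + (-7)²) = √(16 + 49) = √65 ≈ 8.0623)
X*(o + 2*3) = √65*(30/11 + 2*3) = √65*(30/11 + 6) = √65*(96/11) = 96*√65/11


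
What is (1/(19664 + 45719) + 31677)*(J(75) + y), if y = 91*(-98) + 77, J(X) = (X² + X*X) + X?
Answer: 5144705033328/65383 ≈ 7.8686e+7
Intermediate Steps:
J(X) = X + 2*X² (J(X) = (X² + X²) + X = 2*X² + X = X + 2*X²)
y = -8841 (y = -8918 + 77 = -8841)
(1/(19664 + 45719) + 31677)*(J(75) + y) = (1/(19664 + 45719) + 31677)*(75*(1 + 2*75) - 8841) = (1/65383 + 31677)*(75*(1 + 150) - 8841) = (1/65383 + 31677)*(75*151 - 8841) = 2071137292*(11325 - 8841)/65383 = (2071137292/65383)*2484 = 5144705033328/65383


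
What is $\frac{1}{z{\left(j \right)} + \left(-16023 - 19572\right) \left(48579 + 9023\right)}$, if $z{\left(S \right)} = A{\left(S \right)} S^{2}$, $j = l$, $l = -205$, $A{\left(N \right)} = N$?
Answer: $- \frac{1}{2058958315} \approx -4.8568 \cdot 10^{-10}$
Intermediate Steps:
$j = -205$
$z{\left(S \right)} = S^{3}$ ($z{\left(S \right)} = S S^{2} = S^{3}$)
$\frac{1}{z{\left(j \right)} + \left(-16023 - 19572\right) \left(48579 + 9023\right)} = \frac{1}{\left(-205\right)^{3} + \left(-16023 - 19572\right) \left(48579 + 9023\right)} = \frac{1}{-8615125 - 2050343190} = \frac{1}{-2058958315} = - \frac{1}{2058958315}$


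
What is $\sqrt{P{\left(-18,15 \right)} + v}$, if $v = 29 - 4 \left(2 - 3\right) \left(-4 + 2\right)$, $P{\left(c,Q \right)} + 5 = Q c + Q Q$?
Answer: $i \sqrt{29} \approx 5.3852 i$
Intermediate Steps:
$P{\left(c,Q \right)} = -5 + Q^{2} + Q c$ ($P{\left(c,Q \right)} = -5 + \left(Q c + Q Q\right) = -5 + \left(Q c + Q^{2}\right) = -5 + \left(Q^{2} + Q c\right) = -5 + Q^{2} + Q c$)
$v = 21$ ($v = 29 - 4 \left(-1\right) \left(-2\right) = 29 - \left(-4\right) \left(-2\right) = 29 - 8 = 21$)
$\sqrt{P{\left(-18,15 \right)} + v} = \sqrt{\left(-5 + 15^{2} + 15 \left(-18\right)\right) + 21} = \sqrt{\left(-5 + 225 - 270\right) + 21} = \sqrt{-50 + 21} = \sqrt{-29} = i \sqrt{29}$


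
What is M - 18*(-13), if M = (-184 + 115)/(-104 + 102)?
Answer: 537/2 ≈ 268.50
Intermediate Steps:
M = 69/2 (M = -69/(-2) = -69*(-½) = 69/2 ≈ 34.500)
M - 18*(-13) = 69/2 - 18*(-13) = 69/2 + 234 = 537/2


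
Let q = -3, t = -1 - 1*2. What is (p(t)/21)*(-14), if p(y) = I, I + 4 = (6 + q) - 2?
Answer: 2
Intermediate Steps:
t = -3 (t = -1 - 2 = -3)
I = -3 (I = -4 + ((6 - 3) - 2) = -4 + (3 - 2) = -4 + 1 = -3)
p(y) = -3
(p(t)/21)*(-14) = -3/21*(-14) = -3*1/21*(-14) = -⅐*(-14) = 2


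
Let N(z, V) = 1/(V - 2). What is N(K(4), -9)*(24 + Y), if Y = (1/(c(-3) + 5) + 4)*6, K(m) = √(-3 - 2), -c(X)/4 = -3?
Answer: -822/187 ≈ -4.3957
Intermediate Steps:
c(X) = 12 (c(X) = -4*(-3) = 12)
K(m) = I*√5 (K(m) = √(-5) = I*√5)
N(z, V) = 1/(-2 + V)
Y = 414/17 (Y = (1/(12 + 5) + 4)*6 = (1/17 + 4)*6 = (69/17)*6 = 414/17 ≈ 24.353)
N(K(4), -9)*(24 + Y) = (24 + 414/17)/(-2 - 9) = (822/17)/(-11) = -1/11*822/17 = -822/187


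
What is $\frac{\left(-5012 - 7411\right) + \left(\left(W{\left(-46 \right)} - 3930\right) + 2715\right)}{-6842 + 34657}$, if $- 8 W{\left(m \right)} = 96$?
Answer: $- \frac{2730}{5563} \approx -0.49074$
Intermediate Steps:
$W{\left(m \right)} = -12$ ($W{\left(m \right)} = \left(- \frac{1}{8}\right) 96 = -12$)
$\frac{\left(-5012 - 7411\right) + \left(\left(W{\left(-46 \right)} - 3930\right) + 2715\right)}{-6842 + 34657} = \frac{\left(-5012 - 7411\right) + \left(\left(-12 - 3930\right) + 2715\right)}{-6842 + 34657} = \frac{-12423 + \left(-3942 + 2715\right)}{27815} = \left(-12423 - 1227\right) \frac{1}{27815} = \left(-13650\right) \frac{1}{27815} = - \frac{2730}{5563}$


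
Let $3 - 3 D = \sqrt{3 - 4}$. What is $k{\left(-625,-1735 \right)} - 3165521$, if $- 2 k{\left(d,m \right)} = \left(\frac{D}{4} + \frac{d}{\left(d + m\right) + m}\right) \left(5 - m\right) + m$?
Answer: $- \frac{864046033}{273} + \frac{145 i}{2} \approx -3.165 \cdot 10^{6} + 72.5 i$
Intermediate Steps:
$D = 1 - \frac{i}{3}$ ($D = 1 - \frac{\sqrt{3 - 4}}{3} = 1 - \frac{\sqrt{-1}}{3} = 1 - \frac{i}{3} \approx 1.0 - 0.33333 i$)
$k{\left(d,m \right)} = - \frac{m}{2} - \frac{\left(5 - m\right) \left(\frac{1}{4} - \frac{i}{12} + \frac{d}{d + 2 m}\right)}{2}$ ($k{\left(d,m \right)} = - \frac{\left(\frac{1 - \frac{i}{3}}{4} + \frac{d}{\left(d + m\right) + m}\right) \left(5 - m\right) + m}{2} = - \frac{\left(\left(1 - \frac{i}{3}\right) \frac{1}{4} + \frac{d}{d + 2 m}\right) \left(5 - m\right) + m}{2} = - \frac{\left(\left(\frac{1}{4} - \frac{i}{12}\right) + \frac{d}{d + 2 m}\right) \left(5 - m\right) + m}{2} = - \frac{\left(\frac{1}{4} - \frac{i}{12} + \frac{d}{d + 2 m}\right) \left(5 - m\right) + m}{2} = - \frac{\left(5 - m\right) \left(\frac{1}{4} - \frac{i}{12} + \frac{d}{d + 2 m}\right) + m}{2} = - \frac{m + \left(5 - m\right) \left(\frac{1}{4} - \frac{i}{12} + \frac{d}{d + 2 m}\right)}{2} = - \frac{m}{2} - \frac{\left(5 - m\right) \left(\frac{1}{4} - \frac{i}{12} + \frac{d}{d + 2 m}\right)}{2}$)
$k{\left(-625,-1735 \right)} - 3165521 = \frac{\left(-60\right) \left(-625\right) - 24 \left(-1735\right)^{2} - - 17350 \left(3 - i\right) - - 3125 \left(3 - i\right) + 2 \left(-1735\right)^{2} \left(3 - i\right) - - 1084375 \left(3 - i\right)}{24 \left(-625 + 2 \left(-1735\right)\right)} - 3165521 = \frac{37500 - 72245400 + \left(52050 - 17350 i\right) + \left(9375 - 3125 i\right) + 2 \cdot 3010225 \left(3 - i\right) + \left(3253125 - 1084375 i\right)}{24 \left(-625 - 3470\right)} - 3165521 = \frac{37500 - 72245400 + \left(52050 - 17350 i\right) + \left(9375 - 3125 i\right) + \left(18061350 - 6020450 i\right) + \left(3253125 - 1084375 i\right)}{24 \left(-4095\right)} - 3165521 = \frac{1}{24} \left(- \frac{1}{4095}\right) \left(-50832000 - 7125300 i\right) - 3165521 = \left(\frac{141200}{273} + \frac{145 i}{2}\right) - 3165521 = - \frac{864046033}{273} + \frac{145 i}{2}$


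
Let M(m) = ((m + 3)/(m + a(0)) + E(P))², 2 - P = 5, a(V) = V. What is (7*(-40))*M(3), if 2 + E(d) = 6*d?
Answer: -90720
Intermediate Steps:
P = -3 (P = 2 - 1*5 = 2 - 5 = -3)
E(d) = -2 + 6*d
M(m) = (-20 + (3 + m)/m)² (M(m) = ((m + 3)/(m + 0) + (-2 + 6*(-3)))² = ((3 + m)/m + (-2 - 18))² = ((3 + m)/m - 20)² = (-20 + (3 + m)/m)²)
(7*(-40))*M(3) = (7*(-40))*((-3 + 19*3)²/3²) = -280*(-3 + 57)²/9 = -280*54²/9 = -280*2916/9 = -280*324 = -90720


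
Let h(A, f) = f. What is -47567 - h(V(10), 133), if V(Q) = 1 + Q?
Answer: -47700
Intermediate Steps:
-47567 - h(V(10), 133) = -47567 - 1*133 = -47567 - 133 = -47700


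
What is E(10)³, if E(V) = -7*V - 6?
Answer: -438976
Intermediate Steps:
E(V) = -6 - 7*V
E(10)³ = (-6 - 7*10)³ = (-6 - 70)³ = (-76)³ = -438976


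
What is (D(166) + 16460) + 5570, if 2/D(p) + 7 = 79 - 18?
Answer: 594811/27 ≈ 22030.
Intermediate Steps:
D(p) = 1/27 (D(p) = 2/(-7 + (79 - 18)) = 2/(-7 + 61) = 2/54 = 2*(1/54) = 1/27)
(D(166) + 16460) + 5570 = (1/27 + 16460) + 5570 = 444421/27 + 5570 = 594811/27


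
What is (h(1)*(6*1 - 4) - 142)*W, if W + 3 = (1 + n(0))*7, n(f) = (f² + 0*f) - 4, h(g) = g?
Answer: 3360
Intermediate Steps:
n(f) = -4 + f² (n(f) = (f² + 0) - 4 = f² - 4 = -4 + f²)
W = -24 (W = -3 + (1 + (-4 + 0²))*7 = -3 + (1 + (-4 + 0))*7 = -3 + (1 - 4)*7 = -3 - 3*7 = -3 - 21 = -24)
(h(1)*(6*1 - 4) - 142)*W = (1*(6*1 - 4) - 142)*(-24) = (1*(6 - 4) - 142)*(-24) = (1*2 - 142)*(-24) = (2 - 142)*(-24) = -140*(-24) = 3360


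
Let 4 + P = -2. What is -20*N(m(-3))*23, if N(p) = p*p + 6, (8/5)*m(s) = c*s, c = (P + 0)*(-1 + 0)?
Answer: -243915/4 ≈ -60979.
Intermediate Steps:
P = -6 (P = -4 - 2 = -6)
c = 6 (c = (-6 + 0)*(-1 + 0) = -6*(-1) = 6)
m(s) = 15*s/4 (m(s) = 5*(6*s)/8 = 15*s/4)
N(p) = 6 + p² (N(p) = p² + 6 = 6 + p²)
-20*N(m(-3))*23 = -20*(6 + ((15/4)*(-3))²)*23 = -20*(6 + (-45/4)²)*23 = -20*(6 + 2025/16)*23 = -20*2121/16*23 = -10605/4*23 = -243915/4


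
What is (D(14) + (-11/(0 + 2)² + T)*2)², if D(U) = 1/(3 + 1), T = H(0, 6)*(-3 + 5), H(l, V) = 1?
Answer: 25/16 ≈ 1.5625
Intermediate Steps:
T = 2 (T = 1*(-3 + 5) = 1*2 = 2)
D(U) = ¼ (D(U) = 1/4 = ¼)
(D(14) + (-11/(0 + 2)² + T)*2)² = (¼ + (-11/(0 + 2)² + 2)*2)² = (¼ + (-11/(2²) + 2)*2)² = (¼ + (-11/4 + 2)*2)² = (¼ - ¾*2)² = (¼ - 3/2)² = (-5/4)² = 25/16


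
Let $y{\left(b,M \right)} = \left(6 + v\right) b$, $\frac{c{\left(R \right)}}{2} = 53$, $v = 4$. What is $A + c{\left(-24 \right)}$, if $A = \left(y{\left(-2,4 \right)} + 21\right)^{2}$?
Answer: $107$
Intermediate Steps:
$c{\left(R \right)} = 106$ ($c{\left(R \right)} = 2 \cdot 53 = 106$)
$y{\left(b,M \right)} = 10 b$ ($y{\left(b,M \right)} = \left(6 + 4\right) b = 10 b$)
$A = 1$ ($A = \left(10 \left(-2\right) + 21\right)^{2} = \left(-20 + 21\right)^{2} = 1^{2} = 1$)
$A + c{\left(-24 \right)} = 1 + 106 = 107$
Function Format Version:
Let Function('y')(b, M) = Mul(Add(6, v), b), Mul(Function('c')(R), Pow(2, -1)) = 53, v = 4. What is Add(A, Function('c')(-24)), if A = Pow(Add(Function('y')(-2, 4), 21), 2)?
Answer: 107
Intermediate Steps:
Function('c')(R) = 106 (Function('c')(R) = Mul(2, 53) = 106)
Function('y')(b, M) = Mul(10, b) (Function('y')(b, M) = Mul(Add(6, 4), b) = Mul(10, b))
A = 1 (A = Pow(Add(Mul(10, -2), 21), 2) = Pow(Add(-20, 21), 2) = Pow(1, 2) = 1)
Add(A, Function('c')(-24)) = Add(1, 106) = 107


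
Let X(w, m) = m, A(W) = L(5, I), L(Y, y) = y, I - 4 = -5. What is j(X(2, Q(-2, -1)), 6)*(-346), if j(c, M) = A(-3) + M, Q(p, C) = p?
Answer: -1730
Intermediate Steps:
I = -1 (I = 4 - 5 = -1)
A(W) = -1
j(c, M) = -1 + M
j(X(2, Q(-2, -1)), 6)*(-346) = (-1 + 6)*(-346) = 5*(-346) = -1730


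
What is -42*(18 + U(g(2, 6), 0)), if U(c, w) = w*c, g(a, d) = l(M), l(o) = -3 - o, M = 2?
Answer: -756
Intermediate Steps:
g(a, d) = -5 (g(a, d) = -3 - 1*2 = -3 - 2 = -5)
U(c, w) = c*w
-42*(18 + U(g(2, 6), 0)) = -42*(18 - 5*0) = -42*(18 + 0) = -42*18 = -756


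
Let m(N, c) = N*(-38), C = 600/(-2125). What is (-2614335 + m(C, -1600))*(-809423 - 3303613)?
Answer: 913988836451268/85 ≈ 1.0753e+13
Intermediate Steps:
C = -24/85 (C = 600*(-1/2125) = -24/85 ≈ -0.28235)
m(N, c) = -38*N
(-2614335 + m(C, -1600))*(-809423 - 3303613) = (-2614335 - 38*(-24/85))*(-809423 - 3303613) = (-2614335 + 912/85)*(-4113036) = -222217563/85*(-4113036) = 913988836451268/85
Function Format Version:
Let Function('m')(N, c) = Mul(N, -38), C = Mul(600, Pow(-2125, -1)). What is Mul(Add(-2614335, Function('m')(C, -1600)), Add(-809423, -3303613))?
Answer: Rational(913988836451268, 85) ≈ 1.0753e+13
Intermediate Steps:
C = Rational(-24, 85) (C = Mul(600, Rational(-1, 2125)) = Rational(-24, 85) ≈ -0.28235)
Function('m')(N, c) = Mul(-38, N)
Mul(Add(-2614335, Function('m')(C, -1600)), Add(-809423, -3303613)) = Mul(Add(-2614335, Mul(-38, Rational(-24, 85))), Add(-809423, -3303613)) = Mul(Add(-2614335, Rational(912, 85)), -4113036) = Mul(Rational(-222217563, 85), -4113036) = Rational(913988836451268, 85)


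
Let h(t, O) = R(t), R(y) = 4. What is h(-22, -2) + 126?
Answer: 130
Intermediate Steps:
h(t, O) = 4
h(-22, -2) + 126 = 4 + 126 = 130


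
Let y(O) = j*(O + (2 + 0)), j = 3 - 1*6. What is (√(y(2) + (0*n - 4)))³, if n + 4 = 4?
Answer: -64*I ≈ -64.0*I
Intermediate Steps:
j = -3 (j = 3 - 6 = -3)
n = 0 (n = -4 + 4 = 0)
y(O) = -6 - 3*O (y(O) = -3*(O + (2 + 0)) = -3*(O + 2) = -3*(2 + O) = -6 - 3*O)
(√(y(2) + (0*n - 4)))³ = (√((-6 - 3*2) + (0*0 - 4)))³ = (√((-6 - 6) + (0 - 4)))³ = (√(-12 - 4))³ = (√(-16))³ = (4*I)³ = -64*I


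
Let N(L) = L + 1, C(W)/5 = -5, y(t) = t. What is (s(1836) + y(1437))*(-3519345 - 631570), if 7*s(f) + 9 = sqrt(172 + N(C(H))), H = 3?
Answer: -41716695750/7 - 8301830*sqrt(37)/7 ≈ -5.9667e+9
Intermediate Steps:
C(W) = -25 (C(W) = 5*(-5) = -25)
N(L) = 1 + L
s(f) = -9/7 + 2*sqrt(37)/7 (s(f) = -9/7 + sqrt(172 + (1 - 25))/7 = -9/7 + sqrt(172 - 24)/7 = -9/7 + sqrt(148)/7 = -9/7 + (2*sqrt(37))/7 = -9/7 + 2*sqrt(37)/7)
(s(1836) + y(1437))*(-3519345 - 631570) = ((-9/7 + 2*sqrt(37)/7) + 1437)*(-3519345 - 631570) = (10050/7 + 2*sqrt(37)/7)*(-4150915) = -41716695750/7 - 8301830*sqrt(37)/7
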